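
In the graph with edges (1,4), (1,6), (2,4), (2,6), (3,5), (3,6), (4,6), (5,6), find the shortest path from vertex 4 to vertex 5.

Step 1: Build adjacency list:
  1: 4, 6
  2: 4, 6
  3: 5, 6
  4: 1, 2, 6
  5: 3, 6
  6: 1, 2, 3, 4, 5

Step 2: BFS from vertex 4 to find shortest path to 5:
  vertex 1 reached at distance 1
  vertex 2 reached at distance 1
  vertex 6 reached at distance 1
  vertex 3 reached at distance 2
  vertex 5 reached at distance 2

Step 3: Shortest path: 4 -> 6 -> 5
Path length: 2 edges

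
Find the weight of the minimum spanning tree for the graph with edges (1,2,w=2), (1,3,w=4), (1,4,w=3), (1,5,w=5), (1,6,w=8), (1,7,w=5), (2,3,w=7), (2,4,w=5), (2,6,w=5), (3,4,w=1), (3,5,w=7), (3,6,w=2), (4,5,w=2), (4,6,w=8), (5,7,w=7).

Apply Kruskal's algorithm (sort edges by weight, add if no cycle):

Sorted edges by weight:
  (3,4) w=1
  (1,2) w=2
  (3,6) w=2
  (4,5) w=2
  (1,4) w=3
  (1,3) w=4
  (1,5) w=5
  (1,7) w=5
  (2,4) w=5
  (2,6) w=5
  (2,3) w=7
  (3,5) w=7
  (5,7) w=7
  (1,6) w=8
  (4,6) w=8

Add edge (3,4) w=1 -- no cycle. Running total: 1
Add edge (1,2) w=2 -- no cycle. Running total: 3
Add edge (3,6) w=2 -- no cycle. Running total: 5
Add edge (4,5) w=2 -- no cycle. Running total: 7
Add edge (1,4) w=3 -- no cycle. Running total: 10
Skip edge (1,3) w=4 -- would create cycle
Skip edge (1,5) w=5 -- would create cycle
Add edge (1,7) w=5 -- no cycle. Running total: 15

MST edges: (3,4,w=1), (1,2,w=2), (3,6,w=2), (4,5,w=2), (1,4,w=3), (1,7,w=5)
Total MST weight: 1 + 2 + 2 + 2 + 3 + 5 = 15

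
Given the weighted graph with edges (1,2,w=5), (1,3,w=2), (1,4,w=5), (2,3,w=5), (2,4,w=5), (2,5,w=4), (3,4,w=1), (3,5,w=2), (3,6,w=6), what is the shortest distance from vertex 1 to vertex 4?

Step 1: Build adjacency list with weights:
  1: 2(w=5), 3(w=2), 4(w=5)
  2: 1(w=5), 3(w=5), 4(w=5), 5(w=4)
  3: 1(w=2), 2(w=5), 4(w=1), 5(w=2), 6(w=6)
  4: 1(w=5), 2(w=5), 3(w=1)
  5: 2(w=4), 3(w=2)
  6: 3(w=6)

Step 2: Apply Dijkstra's algorithm from vertex 1:
  Visit vertex 1 (distance=0)
    Update dist[2] = 5
    Update dist[3] = 2
    Update dist[4] = 5
  Visit vertex 3 (distance=2)
    Update dist[4] = 3
    Update dist[5] = 4
    Update dist[6] = 8
  Visit vertex 4 (distance=3)

Step 3: Shortest path: 1 -> 3 -> 4
Total weight: 2 + 1 = 3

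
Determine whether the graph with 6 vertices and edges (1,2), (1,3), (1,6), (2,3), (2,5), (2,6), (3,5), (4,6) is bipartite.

Step 1: Attempt 2-coloring using BFS:
  Start at vertex 1, assign color 0
  Color vertex 2 with color 1 (neighbor of 1)
  Color vertex 3 with color 1 (neighbor of 1)
  Color vertex 6 with color 1 (neighbor of 1)

Step 2: Conflict found! Vertices 2 and 3 are adjacent but have the same color.
This means the graph contains an odd cycle.

The graph is NOT bipartite.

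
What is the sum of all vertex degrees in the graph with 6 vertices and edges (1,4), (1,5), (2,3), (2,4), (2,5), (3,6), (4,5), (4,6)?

Step 1: Count edges incident to each vertex:
  deg(1) = 2 (neighbors: 4, 5)
  deg(2) = 3 (neighbors: 3, 4, 5)
  deg(3) = 2 (neighbors: 2, 6)
  deg(4) = 4 (neighbors: 1, 2, 5, 6)
  deg(5) = 3 (neighbors: 1, 2, 4)
  deg(6) = 2 (neighbors: 3, 4)

Step 2: Sum all degrees:
  2 + 3 + 2 + 4 + 3 + 2 = 16

Verification: sum of degrees = 2 * |E| = 2 * 8 = 16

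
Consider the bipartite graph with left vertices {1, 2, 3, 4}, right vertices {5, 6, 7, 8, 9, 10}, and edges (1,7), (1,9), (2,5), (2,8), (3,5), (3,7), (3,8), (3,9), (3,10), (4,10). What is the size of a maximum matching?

Step 1: List the neighbors of each left vertex:
  1: 7, 9
  2: 5, 8
  3: 5, 7, 8, 9, 10
  4: 10

Step 2: Greedily match left vertices, then look for augmenting paths:
  Match 1 -- 7
  Match 2 -- 5
  Match 3 -- 8
  Match 4 -- 10
  No augmenting path remains.

Step 3: Verify this is maximum:
  Matching size 4 = min(|L|, |R|) = min(4, 6), which is an upper bound, so this matching is maximum.

Maximum matching: {(1,7), (2,5), (3,8), (4,10)}
Size: 4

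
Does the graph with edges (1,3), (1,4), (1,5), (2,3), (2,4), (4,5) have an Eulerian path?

Step 1: Find the degree of each vertex:
  deg(1) = 3
  deg(2) = 2
  deg(3) = 2
  deg(4) = 3
  deg(5) = 2

Step 2: Count vertices with odd degree:
  Odd-degree vertices: 1, 4 (2 total)

Step 3: Apply Euler's theorem:
  - Eulerian circuit exists iff graph is connected and all vertices have even degree
  - Eulerian path exists iff graph is connected and has 0 or 2 odd-degree vertices

Graph is connected with exactly 2 odd-degree vertices (1, 4).
Eulerian path exists (starting and ending at the odd-degree vertices), but no Eulerian circuit.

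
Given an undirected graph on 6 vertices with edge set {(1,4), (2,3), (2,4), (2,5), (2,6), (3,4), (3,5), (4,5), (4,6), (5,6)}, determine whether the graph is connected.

Step 1: Build adjacency list from edges:
  1: 4
  2: 3, 4, 5, 6
  3: 2, 4, 5
  4: 1, 2, 3, 5, 6
  5: 2, 3, 4, 6
  6: 2, 4, 5

Step 2: Run BFS/DFS from vertex 1:
  Visited: {1, 4, 2, 3, 5, 6}
  Reached 6 of 6 vertices

Step 3: All 6 vertices reached from vertex 1, so the graph is connected.
Answer: Yes, the graph is connected.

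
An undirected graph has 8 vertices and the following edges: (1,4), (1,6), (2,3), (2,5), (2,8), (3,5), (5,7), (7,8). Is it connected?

Step 1: Build adjacency list from edges:
  1: 4, 6
  2: 3, 5, 8
  3: 2, 5
  4: 1
  5: 2, 3, 7
  6: 1
  7: 5, 8
  8: 2, 7

Step 2: Run BFS/DFS from vertex 1:
  Visited: {1, 4, 6}
  Reached 3 of 8 vertices

Step 3: Only 3 of 8 vertices reached. Graph is disconnected.
Connected components: {1, 4, 6}, {2, 3, 5, 7, 8}
Answer: No, the graph is not connected (2 components).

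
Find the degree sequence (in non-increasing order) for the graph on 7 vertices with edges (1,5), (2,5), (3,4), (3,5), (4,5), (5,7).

Step 1: Count edges incident to each vertex:
  deg(1) = 1 (neighbors: 5)
  deg(2) = 1 (neighbors: 5)
  deg(3) = 2 (neighbors: 4, 5)
  deg(4) = 2 (neighbors: 3, 5)
  deg(5) = 5 (neighbors: 1, 2, 3, 4, 7)
  deg(6) = 0 (neighbors: none)
  deg(7) = 1 (neighbors: 5)

Step 2: Sort degrees in non-increasing order:
  Degrees: [1, 1, 2, 2, 5, 0, 1] -> sorted: [5, 2, 2, 1, 1, 1, 0]

Degree sequence: [5, 2, 2, 1, 1, 1, 0]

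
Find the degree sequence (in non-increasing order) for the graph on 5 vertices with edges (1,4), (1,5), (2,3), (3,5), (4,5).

Step 1: Count edges incident to each vertex:
  deg(1) = 2 (neighbors: 4, 5)
  deg(2) = 1 (neighbors: 3)
  deg(3) = 2 (neighbors: 2, 5)
  deg(4) = 2 (neighbors: 1, 5)
  deg(5) = 3 (neighbors: 1, 3, 4)

Step 2: Sort degrees in non-increasing order:
  Degrees: [2, 1, 2, 2, 3] -> sorted: [3, 2, 2, 2, 1]

Degree sequence: [3, 2, 2, 2, 1]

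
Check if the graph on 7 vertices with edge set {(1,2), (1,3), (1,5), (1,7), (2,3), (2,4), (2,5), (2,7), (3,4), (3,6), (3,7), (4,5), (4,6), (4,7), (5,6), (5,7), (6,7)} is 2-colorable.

Step 1: Attempt 2-coloring using BFS:
  Start at vertex 1, assign color 0
  Color vertex 2 with color 1 (neighbor of 1)
  Color vertex 3 with color 1 (neighbor of 1)
  Color vertex 5 with color 1 (neighbor of 1)
  Color vertex 7 with color 1 (neighbor of 1)

Step 2: Conflict found! Vertices 2 and 3 are adjacent but have the same color.
This means the graph contains an odd cycle.

The graph is NOT bipartite.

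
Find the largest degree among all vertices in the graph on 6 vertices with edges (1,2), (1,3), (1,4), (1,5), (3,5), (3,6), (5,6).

Step 1: Count edges incident to each vertex:
  deg(1) = 4 (neighbors: 2, 3, 4, 5)
  deg(2) = 1 (neighbors: 1)
  deg(3) = 3 (neighbors: 1, 5, 6)
  deg(4) = 1 (neighbors: 1)
  deg(5) = 3 (neighbors: 1, 3, 6)
  deg(6) = 2 (neighbors: 3, 5)

Step 2: Find maximum:
  max(4, 1, 3, 1, 3, 2) = 4 (vertex 1)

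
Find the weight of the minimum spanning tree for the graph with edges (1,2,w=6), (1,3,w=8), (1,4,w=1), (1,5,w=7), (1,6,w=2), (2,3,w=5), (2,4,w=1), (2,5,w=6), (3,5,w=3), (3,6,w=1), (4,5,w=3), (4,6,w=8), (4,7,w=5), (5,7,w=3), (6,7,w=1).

Apply Kruskal's algorithm (sort edges by weight, add if no cycle):

Sorted edges by weight:
  (1,4) w=1
  (2,4) w=1
  (3,6) w=1
  (6,7) w=1
  (1,6) w=2
  (3,5) w=3
  (4,5) w=3
  (5,7) w=3
  (2,3) w=5
  (4,7) w=5
  (1,2) w=6
  (2,5) w=6
  (1,5) w=7
  (1,3) w=8
  (4,6) w=8

Add edge (1,4) w=1 -- no cycle. Running total: 1
Add edge (2,4) w=1 -- no cycle. Running total: 2
Add edge (3,6) w=1 -- no cycle. Running total: 3
Add edge (6,7) w=1 -- no cycle. Running total: 4
Add edge (1,6) w=2 -- no cycle. Running total: 6
Add edge (3,5) w=3 -- no cycle. Running total: 9

MST edges: (1,4,w=1), (2,4,w=1), (3,6,w=1), (6,7,w=1), (1,6,w=2), (3,5,w=3)
Total MST weight: 1 + 1 + 1 + 1 + 2 + 3 = 9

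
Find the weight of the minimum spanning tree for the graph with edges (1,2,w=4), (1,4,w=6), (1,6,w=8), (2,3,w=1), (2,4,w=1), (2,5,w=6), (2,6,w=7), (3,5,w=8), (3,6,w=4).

Apply Kruskal's algorithm (sort edges by weight, add if no cycle):

Sorted edges by weight:
  (2,4) w=1
  (2,3) w=1
  (1,2) w=4
  (3,6) w=4
  (1,4) w=6
  (2,5) w=6
  (2,6) w=7
  (1,6) w=8
  (3,5) w=8

Add edge (2,4) w=1 -- no cycle. Running total: 1
Add edge (2,3) w=1 -- no cycle. Running total: 2
Add edge (1,2) w=4 -- no cycle. Running total: 6
Add edge (3,6) w=4 -- no cycle. Running total: 10
Skip edge (1,4) w=6 -- would create cycle
Add edge (2,5) w=6 -- no cycle. Running total: 16

MST edges: (2,4,w=1), (2,3,w=1), (1,2,w=4), (3,6,w=4), (2,5,w=6)
Total MST weight: 1 + 1 + 4 + 4 + 6 = 16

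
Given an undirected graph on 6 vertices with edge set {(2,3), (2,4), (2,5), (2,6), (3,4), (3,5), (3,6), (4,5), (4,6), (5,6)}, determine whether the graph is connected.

Step 1: Build adjacency list from edges:
  1: (none)
  2: 3, 4, 5, 6
  3: 2, 4, 5, 6
  4: 2, 3, 5, 6
  5: 2, 3, 4, 6
  6: 2, 3, 4, 5

Step 2: Run BFS/DFS from vertex 1:
  Visited: {1}
  Reached 1 of 6 vertices

Step 3: Only 1 of 6 vertices reached. Graph is disconnected.
Connected components: {1}, {2, 3, 4, 5, 6}
Answer: No, the graph is not connected (2 components).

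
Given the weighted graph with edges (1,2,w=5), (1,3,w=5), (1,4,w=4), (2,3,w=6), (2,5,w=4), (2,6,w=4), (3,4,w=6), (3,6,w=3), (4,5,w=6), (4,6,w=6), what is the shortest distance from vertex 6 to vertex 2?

Step 1: Build adjacency list with weights:
  1: 2(w=5), 3(w=5), 4(w=4)
  2: 1(w=5), 3(w=6), 5(w=4), 6(w=4)
  3: 1(w=5), 2(w=6), 4(w=6), 6(w=3)
  4: 1(w=4), 3(w=6), 5(w=6), 6(w=6)
  5: 2(w=4), 4(w=6)
  6: 2(w=4), 3(w=3), 4(w=6)

Step 2: Apply Dijkstra's algorithm from vertex 6:
  Visit vertex 6 (distance=0)
    Update dist[2] = 4
    Update dist[3] = 3
    Update dist[4] = 6
  Visit vertex 3 (distance=3)
    Update dist[1] = 8
  Visit vertex 2 (distance=4)
    Update dist[5] = 8

Step 3: Shortest path: 6 -> 2
Total weight: 4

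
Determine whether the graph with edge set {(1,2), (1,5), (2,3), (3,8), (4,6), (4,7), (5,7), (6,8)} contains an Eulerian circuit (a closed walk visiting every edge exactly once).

Step 1: Find the degree of each vertex:
  deg(1) = 2
  deg(2) = 2
  deg(3) = 2
  deg(4) = 2
  deg(5) = 2
  deg(6) = 2
  deg(7) = 2
  deg(8) = 2

Step 2: Count vertices with odd degree:
  All vertices have even degree (0 odd-degree vertices)

Step 3: Apply Euler's theorem:
  - Eulerian circuit exists iff graph is connected and all vertices have even degree
  - Eulerian path exists iff graph is connected and has 0 or 2 odd-degree vertices

Graph is connected with 0 odd-degree vertices.
Both Eulerian circuit and Eulerian path exist.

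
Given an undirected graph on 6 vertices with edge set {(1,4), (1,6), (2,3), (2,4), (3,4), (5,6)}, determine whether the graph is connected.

Step 1: Build adjacency list from edges:
  1: 4, 6
  2: 3, 4
  3: 2, 4
  4: 1, 2, 3
  5: 6
  6: 1, 5

Step 2: Run BFS/DFS from vertex 1:
  Visited: {1, 4, 6, 2, 3, 5}
  Reached 6 of 6 vertices

Step 3: All 6 vertices reached from vertex 1, so the graph is connected.
Answer: Yes, the graph is connected.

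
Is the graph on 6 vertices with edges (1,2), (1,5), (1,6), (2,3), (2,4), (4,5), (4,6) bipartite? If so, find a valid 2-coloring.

Step 1: Attempt 2-coloring using BFS:
  Start at vertex 1, assign color 0
  Color vertex 2 with color 1 (neighbor of 1)
  Color vertex 5 with color 1 (neighbor of 1)
  Color vertex 6 with color 1 (neighbor of 1)
  Color vertex 3 with color 0 (neighbor of 2)
  Color vertex 4 with color 0 (neighbor of 2)

Step 2: 2-coloring succeeded. No conflicts found.
  Set A (color 0): {1, 3, 4}
  Set B (color 1): {2, 5, 6}

The graph is bipartite with partition {1, 3, 4}, {2, 5, 6}.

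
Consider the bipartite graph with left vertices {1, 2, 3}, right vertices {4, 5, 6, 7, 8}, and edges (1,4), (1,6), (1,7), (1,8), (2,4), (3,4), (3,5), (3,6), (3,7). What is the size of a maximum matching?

Step 1: List the neighbors of each left vertex:
  1: 4, 6, 7, 8
  2: 4
  3: 4, 5, 6, 7

Step 2: Greedily match left vertices, then look for augmenting paths:
  Match 1 -- 6
  Match 2 -- 4
  Match 3 -- 5
  No augmenting path remains.

Step 3: Verify this is maximum:
  Matching size 3 = min(|L|, |R|) = min(3, 5), which is an upper bound, so this matching is maximum.

Maximum matching: {(1,6), (2,4), (3,5)}
Size: 3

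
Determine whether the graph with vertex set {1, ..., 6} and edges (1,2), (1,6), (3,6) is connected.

Step 1: Build adjacency list from edges:
  1: 2, 6
  2: 1
  3: 6
  4: (none)
  5: (none)
  6: 1, 3

Step 2: Run BFS/DFS from vertex 1:
  Visited: {1, 2, 6, 3}
  Reached 4 of 6 vertices

Step 3: Only 4 of 6 vertices reached. Graph is disconnected.
Connected components: {1, 2, 3, 6}, {4}, {5}
Answer: No, the graph is not connected (3 components).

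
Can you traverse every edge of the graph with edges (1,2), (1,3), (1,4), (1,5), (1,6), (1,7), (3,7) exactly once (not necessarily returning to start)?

Step 1: Find the degree of each vertex:
  deg(1) = 6
  deg(2) = 1
  deg(3) = 2
  deg(4) = 1
  deg(5) = 1
  deg(6) = 1
  deg(7) = 2

Step 2: Count vertices with odd degree:
  Odd-degree vertices: 2, 4, 5, 6 (4 total)

Step 3: Apply Euler's theorem:
  - Eulerian circuit exists iff graph is connected and all vertices have even degree
  - Eulerian path exists iff graph is connected and has 0 or 2 odd-degree vertices

Graph has 4 odd-degree vertices (need 0 or 2).
Neither Eulerian path nor Eulerian circuit exists.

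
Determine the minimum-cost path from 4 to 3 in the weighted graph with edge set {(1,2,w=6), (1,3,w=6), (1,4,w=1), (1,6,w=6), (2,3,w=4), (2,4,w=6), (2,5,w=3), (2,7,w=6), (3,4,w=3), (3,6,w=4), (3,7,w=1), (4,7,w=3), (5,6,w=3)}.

Step 1: Build adjacency list with weights:
  1: 2(w=6), 3(w=6), 4(w=1), 6(w=6)
  2: 1(w=6), 3(w=4), 4(w=6), 5(w=3), 7(w=6)
  3: 1(w=6), 2(w=4), 4(w=3), 6(w=4), 7(w=1)
  4: 1(w=1), 2(w=6), 3(w=3), 7(w=3)
  5: 2(w=3), 6(w=3)
  6: 1(w=6), 3(w=4), 5(w=3)
  7: 2(w=6), 3(w=1), 4(w=3)

Step 2: Apply Dijkstra's algorithm from vertex 4:
  Visit vertex 4 (distance=0)
    Update dist[1] = 1
    Update dist[2] = 6
    Update dist[3] = 3
    Update dist[7] = 3
  Visit vertex 1 (distance=1)
    Update dist[6] = 7
  Visit vertex 3 (distance=3)

Step 3: Shortest path: 4 -> 3
Total weight: 3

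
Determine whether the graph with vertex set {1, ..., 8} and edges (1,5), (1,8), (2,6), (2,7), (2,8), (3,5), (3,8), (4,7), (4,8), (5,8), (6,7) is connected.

Step 1: Build adjacency list from edges:
  1: 5, 8
  2: 6, 7, 8
  3: 5, 8
  4: 7, 8
  5: 1, 3, 8
  6: 2, 7
  7: 2, 4, 6
  8: 1, 2, 3, 4, 5

Step 2: Run BFS/DFS from vertex 1:
  Visited: {1, 5, 8, 3, 2, 4, 6, 7}
  Reached 8 of 8 vertices

Step 3: All 8 vertices reached from vertex 1, so the graph is connected.
Answer: Yes, the graph is connected.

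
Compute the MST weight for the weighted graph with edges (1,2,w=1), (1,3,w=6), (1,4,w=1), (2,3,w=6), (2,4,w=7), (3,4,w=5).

Apply Kruskal's algorithm (sort edges by weight, add if no cycle):

Sorted edges by weight:
  (1,2) w=1
  (1,4) w=1
  (3,4) w=5
  (1,3) w=6
  (2,3) w=6
  (2,4) w=7

Add edge (1,2) w=1 -- no cycle. Running total: 1
Add edge (1,4) w=1 -- no cycle. Running total: 2
Add edge (3,4) w=5 -- no cycle. Running total: 7

MST edges: (1,2,w=1), (1,4,w=1), (3,4,w=5)
Total MST weight: 1 + 1 + 5 = 7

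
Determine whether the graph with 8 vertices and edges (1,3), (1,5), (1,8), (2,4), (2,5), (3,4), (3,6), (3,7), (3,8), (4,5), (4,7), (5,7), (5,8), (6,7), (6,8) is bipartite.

Step 1: Attempt 2-coloring using BFS:
  Start at vertex 1, assign color 0
  Color vertex 3 with color 1 (neighbor of 1)
  Color vertex 5 with color 1 (neighbor of 1)
  Color vertex 8 with color 1 (neighbor of 1)
  Color vertex 4 with color 0 (neighbor of 3)
  Color vertex 6 with color 0 (neighbor of 3)
  Color vertex 7 with color 0 (neighbor of 3)

Step 2: Conflict found! Vertices 3 and 8 are adjacent but have the same color.
This means the graph contains an odd cycle.

The graph is NOT bipartite.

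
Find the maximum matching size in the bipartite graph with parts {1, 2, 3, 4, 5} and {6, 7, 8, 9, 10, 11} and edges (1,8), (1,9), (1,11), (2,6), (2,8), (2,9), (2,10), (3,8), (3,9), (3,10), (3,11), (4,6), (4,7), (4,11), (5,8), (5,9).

Step 1: List the neighbors of each left vertex:
  1: 8, 9, 11
  2: 6, 8, 9, 10
  3: 8, 9, 10, 11
  4: 6, 7, 11
  5: 8, 9

Step 2: Greedily match left vertices, then look for augmenting paths:
  Match 1 -- 11
  Match 2 -- 6
  Match 3 -- 9
  Match 4 -- 7
  Match 5 -- 8
  No augmenting path remains.

Step 3: Verify this is maximum:
  Matching size 5 = min(|L|, |R|) = min(5, 6), which is an upper bound, so this matching is maximum.

Maximum matching: {(1,11), (2,6), (3,9), (4,7), (5,8)}
Size: 5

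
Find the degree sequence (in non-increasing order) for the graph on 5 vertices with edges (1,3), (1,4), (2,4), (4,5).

Step 1: Count edges incident to each vertex:
  deg(1) = 2 (neighbors: 3, 4)
  deg(2) = 1 (neighbors: 4)
  deg(3) = 1 (neighbors: 1)
  deg(4) = 3 (neighbors: 1, 2, 5)
  deg(5) = 1 (neighbors: 4)

Step 2: Sort degrees in non-increasing order:
  Degrees: [2, 1, 1, 3, 1] -> sorted: [3, 2, 1, 1, 1]

Degree sequence: [3, 2, 1, 1, 1]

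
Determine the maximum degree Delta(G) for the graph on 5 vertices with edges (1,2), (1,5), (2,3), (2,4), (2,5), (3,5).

Step 1: Count edges incident to each vertex:
  deg(1) = 2 (neighbors: 2, 5)
  deg(2) = 4 (neighbors: 1, 3, 4, 5)
  deg(3) = 2 (neighbors: 2, 5)
  deg(4) = 1 (neighbors: 2)
  deg(5) = 3 (neighbors: 1, 2, 3)

Step 2: Find maximum:
  max(2, 4, 2, 1, 3) = 4 (vertex 2)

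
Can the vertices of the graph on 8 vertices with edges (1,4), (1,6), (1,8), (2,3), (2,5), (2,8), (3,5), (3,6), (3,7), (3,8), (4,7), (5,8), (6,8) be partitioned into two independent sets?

Step 1: Attempt 2-coloring using BFS:
  Start at vertex 1, assign color 0
  Color vertex 4 with color 1 (neighbor of 1)
  Color vertex 6 with color 1 (neighbor of 1)
  Color vertex 8 with color 1 (neighbor of 1)
  Color vertex 7 with color 0 (neighbor of 4)
  Color vertex 3 with color 0 (neighbor of 6)

Step 2: Conflict found! Vertices 6 and 8 are adjacent but have the same color.
This means the graph contains an odd cycle.

The graph is NOT bipartite.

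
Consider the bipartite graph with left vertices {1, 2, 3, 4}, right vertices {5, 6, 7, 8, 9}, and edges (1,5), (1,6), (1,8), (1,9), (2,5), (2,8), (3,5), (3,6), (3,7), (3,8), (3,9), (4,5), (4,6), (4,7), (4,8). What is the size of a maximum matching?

Step 1: List the neighbors of each left vertex:
  1: 5, 6, 8, 9
  2: 5, 8
  3: 5, 6, 7, 8, 9
  4: 5, 6, 7, 8

Step 2: Greedily match left vertices, then look for augmenting paths:
  Match 1 -- 5
  Match 2 -- 8
  Match 3 -- 6
  Match 4 -- 7
  No augmenting path remains.

Step 3: Verify this is maximum:
  Matching size 4 = min(|L|, |R|) = min(4, 5), which is an upper bound, so this matching is maximum.

Maximum matching: {(1,5), (2,8), (3,6), (4,7)}
Size: 4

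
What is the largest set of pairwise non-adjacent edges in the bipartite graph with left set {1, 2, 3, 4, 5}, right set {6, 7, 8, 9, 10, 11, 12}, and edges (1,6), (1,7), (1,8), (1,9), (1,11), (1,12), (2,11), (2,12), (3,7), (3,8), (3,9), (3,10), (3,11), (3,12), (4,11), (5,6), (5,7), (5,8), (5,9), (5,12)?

Step 1: List the neighbors of each left vertex:
  1: 6, 7, 8, 9, 11, 12
  2: 11, 12
  3: 7, 8, 9, 10, 11, 12
  4: 11
  5: 6, 7, 8, 9, 12

Step 2: Greedily match left vertices, then look for augmenting paths:
  Match 1 -- 6
  Match 2 -- 12
  Match 3 -- 7
  Match 4 -- 11
  Match 5 -- 8
  No augmenting path remains.

Step 3: Verify this is maximum:
  Matching size 5 = min(|L|, |R|) = min(5, 7), which is an upper bound, so this matching is maximum.

Maximum matching: {(1,6), (2,12), (3,7), (4,11), (5,8)}
Size: 5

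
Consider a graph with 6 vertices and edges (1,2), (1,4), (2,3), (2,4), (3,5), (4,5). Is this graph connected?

Step 1: Build adjacency list from edges:
  1: 2, 4
  2: 1, 3, 4
  3: 2, 5
  4: 1, 2, 5
  5: 3, 4
  6: (none)

Step 2: Run BFS/DFS from vertex 1:
  Visited: {1, 2, 4, 3, 5}
  Reached 5 of 6 vertices

Step 3: Only 5 of 6 vertices reached. Graph is disconnected.
Connected components: {1, 2, 3, 4, 5}, {6}
Answer: No, the graph is not connected (2 components).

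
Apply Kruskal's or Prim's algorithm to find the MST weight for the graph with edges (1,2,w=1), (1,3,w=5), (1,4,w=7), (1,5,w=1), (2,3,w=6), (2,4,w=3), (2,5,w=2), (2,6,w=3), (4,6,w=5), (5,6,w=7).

Apply Kruskal's algorithm (sort edges by weight, add if no cycle):

Sorted edges by weight:
  (1,5) w=1
  (1,2) w=1
  (2,5) w=2
  (2,4) w=3
  (2,6) w=3
  (1,3) w=5
  (4,6) w=5
  (2,3) w=6
  (1,4) w=7
  (5,6) w=7

Add edge (1,5) w=1 -- no cycle. Running total: 1
Add edge (1,2) w=1 -- no cycle. Running total: 2
Skip edge (2,5) w=2 -- would create cycle
Add edge (2,4) w=3 -- no cycle. Running total: 5
Add edge (2,6) w=3 -- no cycle. Running total: 8
Add edge (1,3) w=5 -- no cycle. Running total: 13

MST edges: (1,5,w=1), (1,2,w=1), (2,4,w=3), (2,6,w=3), (1,3,w=5)
Total MST weight: 1 + 1 + 3 + 3 + 5 = 13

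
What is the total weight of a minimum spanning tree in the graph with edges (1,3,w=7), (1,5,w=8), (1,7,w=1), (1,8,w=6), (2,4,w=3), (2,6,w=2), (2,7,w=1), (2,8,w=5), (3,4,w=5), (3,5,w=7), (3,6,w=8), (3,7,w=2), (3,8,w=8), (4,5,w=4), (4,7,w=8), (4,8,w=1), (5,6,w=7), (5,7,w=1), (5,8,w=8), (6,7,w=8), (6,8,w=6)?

Apply Kruskal's algorithm (sort edges by weight, add if no cycle):

Sorted edges by weight:
  (1,7) w=1
  (2,7) w=1
  (4,8) w=1
  (5,7) w=1
  (2,6) w=2
  (3,7) w=2
  (2,4) w=3
  (4,5) w=4
  (2,8) w=5
  (3,4) w=5
  (1,8) w=6
  (6,8) w=6
  (1,3) w=7
  (3,5) w=7
  (5,6) w=7
  (1,5) w=8
  (3,6) w=8
  (3,8) w=8
  (4,7) w=8
  (5,8) w=8
  (6,7) w=8

Add edge (1,7) w=1 -- no cycle. Running total: 1
Add edge (2,7) w=1 -- no cycle. Running total: 2
Add edge (4,8) w=1 -- no cycle. Running total: 3
Add edge (5,7) w=1 -- no cycle. Running total: 4
Add edge (2,6) w=2 -- no cycle. Running total: 6
Add edge (3,7) w=2 -- no cycle. Running total: 8
Add edge (2,4) w=3 -- no cycle. Running total: 11

MST edges: (1,7,w=1), (2,7,w=1), (4,8,w=1), (5,7,w=1), (2,6,w=2), (3,7,w=2), (2,4,w=3)
Total MST weight: 1 + 1 + 1 + 1 + 2 + 2 + 3 = 11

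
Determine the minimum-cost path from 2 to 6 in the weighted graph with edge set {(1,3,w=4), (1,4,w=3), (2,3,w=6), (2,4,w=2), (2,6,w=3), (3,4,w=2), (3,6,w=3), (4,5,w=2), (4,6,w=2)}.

Step 1: Build adjacency list with weights:
  1: 3(w=4), 4(w=3)
  2: 3(w=6), 4(w=2), 6(w=3)
  3: 1(w=4), 2(w=6), 4(w=2), 6(w=3)
  4: 1(w=3), 2(w=2), 3(w=2), 5(w=2), 6(w=2)
  5: 4(w=2)
  6: 2(w=3), 3(w=3), 4(w=2)

Step 2: Apply Dijkstra's algorithm from vertex 2:
  Visit vertex 2 (distance=0)
    Update dist[3] = 6
    Update dist[4] = 2
    Update dist[6] = 3
  Visit vertex 4 (distance=2)
    Update dist[1] = 5
    Update dist[3] = 4
    Update dist[5] = 4
  Visit vertex 6 (distance=3)

Step 3: Shortest path: 2 -> 6
Total weight: 3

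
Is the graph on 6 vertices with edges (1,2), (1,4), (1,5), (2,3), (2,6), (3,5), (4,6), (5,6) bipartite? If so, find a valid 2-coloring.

Step 1: Attempt 2-coloring using BFS:
  Start at vertex 1, assign color 0
  Color vertex 2 with color 1 (neighbor of 1)
  Color vertex 4 with color 1 (neighbor of 1)
  Color vertex 5 with color 1 (neighbor of 1)
  Color vertex 3 with color 0 (neighbor of 2)
  Color vertex 6 with color 0 (neighbor of 2)

Step 2: 2-coloring succeeded. No conflicts found.
  Set A (color 0): {1, 3, 6}
  Set B (color 1): {2, 4, 5}

The graph is bipartite with partition {1, 3, 6}, {2, 4, 5}.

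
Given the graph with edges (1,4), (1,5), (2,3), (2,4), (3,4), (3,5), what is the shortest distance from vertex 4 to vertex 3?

Step 1: Build adjacency list:
  1: 4, 5
  2: 3, 4
  3: 2, 4, 5
  4: 1, 2, 3
  5: 1, 3

Step 2: BFS from vertex 4 to find shortest path to 3:
  vertex 1 reached at distance 1
  vertex 2 reached at distance 1
  vertex 3 reached at distance 1

Step 3: Shortest path: 4 -> 3
Path length: 1 edge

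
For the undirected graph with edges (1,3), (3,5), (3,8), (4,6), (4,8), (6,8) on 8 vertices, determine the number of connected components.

Step 1: Build adjacency list from edges:
  1: 3
  2: (none)
  3: 1, 5, 8
  4: 6, 8
  5: 3
  6: 4, 8
  7: (none)
  8: 3, 4, 6

Step 2: Run BFS/DFS from vertex 1:
  Visited: {1, 3, 5, 8, 4, 6}
  Reached 6 of 8 vertices

Step 3: Only 6 of 8 vertices reached. Graph is disconnected.
Connected components: {1, 3, 4, 5, 6, 8}, {2}, {7}
Number of connected components: 3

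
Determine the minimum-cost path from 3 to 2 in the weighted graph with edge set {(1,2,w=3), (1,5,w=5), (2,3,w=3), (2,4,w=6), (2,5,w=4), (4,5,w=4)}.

Step 1: Build adjacency list with weights:
  1: 2(w=3), 5(w=5)
  2: 1(w=3), 3(w=3), 4(w=6), 5(w=4)
  3: 2(w=3)
  4: 2(w=6), 5(w=4)
  5: 1(w=5), 2(w=4), 4(w=4)

Step 2: Apply Dijkstra's algorithm from vertex 3:
  Visit vertex 3 (distance=0)
    Update dist[2] = 3
  Visit vertex 2 (distance=3)
    Update dist[1] = 6
    Update dist[4] = 9
    Update dist[5] = 7

Step 3: Shortest path: 3 -> 2
Total weight: 3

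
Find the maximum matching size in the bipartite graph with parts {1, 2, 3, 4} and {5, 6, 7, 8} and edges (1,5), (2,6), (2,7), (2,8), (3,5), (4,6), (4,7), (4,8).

Step 1: List the neighbors of each left vertex:
  1: 5
  2: 6, 7, 8
  3: 5
  4: 6, 7, 8

Step 2: Greedily match left vertices, then look for augmenting paths:
  Match 1 -- 5
  Match 2 -- 6
  Match 4 -- 7
  No augmenting path remains.

Step 3: Verify this is maximum:
  Matching has size 3. The vertex set {2, 4, 5} covers every edge and has size 3; any matching has at most one edge per cover vertex, so 3 is maximum (König's theorem).

Maximum matching: {(1,5), (2,6), (4,7)}
Size: 3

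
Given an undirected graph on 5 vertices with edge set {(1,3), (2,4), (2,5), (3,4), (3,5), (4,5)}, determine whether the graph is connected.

Step 1: Build adjacency list from edges:
  1: 3
  2: 4, 5
  3: 1, 4, 5
  4: 2, 3, 5
  5: 2, 3, 4

Step 2: Run BFS/DFS from vertex 1:
  Visited: {1, 3, 4, 5, 2}
  Reached 5 of 5 vertices

Step 3: All 5 vertices reached from vertex 1, so the graph is connected.
Answer: Yes, the graph is connected.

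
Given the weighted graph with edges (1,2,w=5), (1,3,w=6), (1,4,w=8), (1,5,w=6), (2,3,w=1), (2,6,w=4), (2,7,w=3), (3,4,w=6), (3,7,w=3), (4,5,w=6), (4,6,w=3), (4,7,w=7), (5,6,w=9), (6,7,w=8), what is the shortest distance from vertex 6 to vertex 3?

Step 1: Build adjacency list with weights:
  1: 2(w=5), 3(w=6), 4(w=8), 5(w=6)
  2: 1(w=5), 3(w=1), 6(w=4), 7(w=3)
  3: 1(w=6), 2(w=1), 4(w=6), 7(w=3)
  4: 1(w=8), 3(w=6), 5(w=6), 6(w=3), 7(w=7)
  5: 1(w=6), 4(w=6), 6(w=9)
  6: 2(w=4), 4(w=3), 5(w=9), 7(w=8)
  7: 2(w=3), 3(w=3), 4(w=7), 6(w=8)

Step 2: Apply Dijkstra's algorithm from vertex 6:
  Visit vertex 6 (distance=0)
    Update dist[2] = 4
    Update dist[4] = 3
    Update dist[5] = 9
    Update dist[7] = 8
  Visit vertex 4 (distance=3)
    Update dist[1] = 11
    Update dist[3] = 9
  Visit vertex 2 (distance=4)
    Update dist[1] = 9
    Update dist[3] = 5
    Update dist[7] = 7
  Visit vertex 3 (distance=5)

Step 3: Shortest path: 6 -> 2 -> 3
Total weight: 4 + 1 = 5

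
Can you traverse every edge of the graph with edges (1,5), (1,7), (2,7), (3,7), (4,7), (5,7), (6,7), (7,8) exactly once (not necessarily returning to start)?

Step 1: Find the degree of each vertex:
  deg(1) = 2
  deg(2) = 1
  deg(3) = 1
  deg(4) = 1
  deg(5) = 2
  deg(6) = 1
  deg(7) = 7
  deg(8) = 1

Step 2: Count vertices with odd degree:
  Odd-degree vertices: 2, 3, 4, 6, 7, 8 (6 total)

Step 3: Apply Euler's theorem:
  - Eulerian circuit exists iff graph is connected and all vertices have even degree
  - Eulerian path exists iff graph is connected and has 0 or 2 odd-degree vertices

Graph has 6 odd-degree vertices (need 0 or 2).
Neither Eulerian path nor Eulerian circuit exists.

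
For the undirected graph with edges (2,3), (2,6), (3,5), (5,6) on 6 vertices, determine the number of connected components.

Step 1: Build adjacency list from edges:
  1: (none)
  2: 3, 6
  3: 2, 5
  4: (none)
  5: 3, 6
  6: 2, 5

Step 2: Run BFS/DFS from vertex 1:
  Visited: {1}
  Reached 1 of 6 vertices

Step 3: Only 1 of 6 vertices reached. Graph is disconnected.
Connected components: {1}, {2, 3, 5, 6}, {4}
Number of connected components: 3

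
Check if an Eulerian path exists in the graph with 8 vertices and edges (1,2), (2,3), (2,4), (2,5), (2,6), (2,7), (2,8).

Step 1: Find the degree of each vertex:
  deg(1) = 1
  deg(2) = 7
  deg(3) = 1
  deg(4) = 1
  deg(5) = 1
  deg(6) = 1
  deg(7) = 1
  deg(8) = 1

Step 2: Count vertices with odd degree:
  Odd-degree vertices: 1, 2, 3, 4, 5, 6, 7, 8 (8 total)

Step 3: Apply Euler's theorem:
  - Eulerian circuit exists iff graph is connected and all vertices have even degree
  - Eulerian path exists iff graph is connected and has 0 or 2 odd-degree vertices

Graph has 8 odd-degree vertices (need 0 or 2).
Neither Eulerian path nor Eulerian circuit exists.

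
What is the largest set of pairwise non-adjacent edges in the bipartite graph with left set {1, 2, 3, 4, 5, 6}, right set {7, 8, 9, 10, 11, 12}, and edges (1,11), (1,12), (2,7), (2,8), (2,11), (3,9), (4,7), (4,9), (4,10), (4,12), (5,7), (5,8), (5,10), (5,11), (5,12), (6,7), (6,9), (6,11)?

Step 1: List the neighbors of each left vertex:
  1: 11, 12
  2: 7, 8, 11
  3: 9
  4: 7, 9, 10, 12
  5: 7, 8, 10, 11, 12
  6: 7, 9, 11

Step 2: Greedily match left vertices, then look for augmenting paths:
  Match 1 -- 12
  Match 2 -- 7
  Match 3 -- 9
  Match 4 -- 10
  Match 5 -- 8
  Match 6 -- 11
  No augmenting path remains.

Step 3: Verify this is maximum:
  Matching size 6 = min(|L|, |R|) = min(6, 6), which is an upper bound, so this matching is maximum.

Maximum matching: {(1,12), (2,7), (3,9), (4,10), (5,8), (6,11)}
Size: 6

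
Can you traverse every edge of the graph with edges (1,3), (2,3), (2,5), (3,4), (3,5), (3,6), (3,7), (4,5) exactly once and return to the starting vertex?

Step 1: Find the degree of each vertex:
  deg(1) = 1
  deg(2) = 2
  deg(3) = 6
  deg(4) = 2
  deg(5) = 3
  deg(6) = 1
  deg(7) = 1

Step 2: Count vertices with odd degree:
  Odd-degree vertices: 1, 5, 6, 7 (4 total)

Step 3: Apply Euler's theorem:
  - Eulerian circuit exists iff graph is connected and all vertices have even degree
  - Eulerian path exists iff graph is connected and has 0 or 2 odd-degree vertices

Graph has 4 odd-degree vertices (need 0 or 2).
Neither Eulerian path nor Eulerian circuit exists.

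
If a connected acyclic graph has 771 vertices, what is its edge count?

A tree on n vertices always has exactly n - 1 edges.
For n = 771: edges = 771 - 1 = 770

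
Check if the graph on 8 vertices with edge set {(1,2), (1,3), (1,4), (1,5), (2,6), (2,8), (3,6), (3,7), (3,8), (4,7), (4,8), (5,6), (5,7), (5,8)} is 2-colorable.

Step 1: Attempt 2-coloring using BFS:
  Start at vertex 1, assign color 0
  Color vertex 2 with color 1 (neighbor of 1)
  Color vertex 3 with color 1 (neighbor of 1)
  Color vertex 4 with color 1 (neighbor of 1)
  Color vertex 5 with color 1 (neighbor of 1)
  Color vertex 6 with color 0 (neighbor of 2)
  Color vertex 8 with color 0 (neighbor of 2)
  Color vertex 7 with color 0 (neighbor of 3)

Step 2: 2-coloring succeeded. No conflicts found.
  Set A (color 0): {1, 6, 7, 8}
  Set B (color 1): {2, 3, 4, 5}

The graph is bipartite with partition {1, 6, 7, 8}, {2, 3, 4, 5}.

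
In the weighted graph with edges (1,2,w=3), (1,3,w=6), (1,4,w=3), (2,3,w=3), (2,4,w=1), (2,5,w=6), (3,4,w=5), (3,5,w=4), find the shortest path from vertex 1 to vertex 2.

Step 1: Build adjacency list with weights:
  1: 2(w=3), 3(w=6), 4(w=3)
  2: 1(w=3), 3(w=3), 4(w=1), 5(w=6)
  3: 1(w=6), 2(w=3), 4(w=5), 5(w=4)
  4: 1(w=3), 2(w=1), 3(w=5)
  5: 2(w=6), 3(w=4)

Step 2: Apply Dijkstra's algorithm from vertex 1:
  Visit vertex 1 (distance=0)
    Update dist[2] = 3
    Update dist[3] = 6
    Update dist[4] = 3
  Visit vertex 2 (distance=3)
    Update dist[5] = 9

Step 3: Shortest path: 1 -> 2
Total weight: 3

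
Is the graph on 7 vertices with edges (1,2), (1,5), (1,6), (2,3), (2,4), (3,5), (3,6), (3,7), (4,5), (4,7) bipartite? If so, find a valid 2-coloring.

Step 1: Attempt 2-coloring using BFS:
  Start at vertex 1, assign color 0
  Color vertex 2 with color 1 (neighbor of 1)
  Color vertex 5 with color 1 (neighbor of 1)
  Color vertex 6 with color 1 (neighbor of 1)
  Color vertex 3 with color 0 (neighbor of 2)
  Color vertex 4 with color 0 (neighbor of 2)
  Color vertex 7 with color 1 (neighbor of 3)

Step 2: 2-coloring succeeded. No conflicts found.
  Set A (color 0): {1, 3, 4}
  Set B (color 1): {2, 5, 6, 7}

The graph is bipartite with partition {1, 3, 4}, {2, 5, 6, 7}.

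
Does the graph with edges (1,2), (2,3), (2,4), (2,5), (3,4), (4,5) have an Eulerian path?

Step 1: Find the degree of each vertex:
  deg(1) = 1
  deg(2) = 4
  deg(3) = 2
  deg(4) = 3
  deg(5) = 2

Step 2: Count vertices with odd degree:
  Odd-degree vertices: 1, 4 (2 total)

Step 3: Apply Euler's theorem:
  - Eulerian circuit exists iff graph is connected and all vertices have even degree
  - Eulerian path exists iff graph is connected and has 0 or 2 odd-degree vertices

Graph is connected with exactly 2 odd-degree vertices (1, 4).
Eulerian path exists (starting and ending at the odd-degree vertices), but no Eulerian circuit.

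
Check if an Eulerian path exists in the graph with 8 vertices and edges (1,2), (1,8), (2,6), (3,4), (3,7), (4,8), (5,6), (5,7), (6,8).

Step 1: Find the degree of each vertex:
  deg(1) = 2
  deg(2) = 2
  deg(3) = 2
  deg(4) = 2
  deg(5) = 2
  deg(6) = 3
  deg(7) = 2
  deg(8) = 3

Step 2: Count vertices with odd degree:
  Odd-degree vertices: 6, 8 (2 total)

Step 3: Apply Euler's theorem:
  - Eulerian circuit exists iff graph is connected and all vertices have even degree
  - Eulerian path exists iff graph is connected and has 0 or 2 odd-degree vertices

Graph is connected with exactly 2 odd-degree vertices (6, 8).
Eulerian path exists (starting and ending at the odd-degree vertices), but no Eulerian circuit.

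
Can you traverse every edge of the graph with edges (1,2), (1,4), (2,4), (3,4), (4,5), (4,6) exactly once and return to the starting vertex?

Step 1: Find the degree of each vertex:
  deg(1) = 2
  deg(2) = 2
  deg(3) = 1
  deg(4) = 5
  deg(5) = 1
  deg(6) = 1

Step 2: Count vertices with odd degree:
  Odd-degree vertices: 3, 4, 5, 6 (4 total)

Step 3: Apply Euler's theorem:
  - Eulerian circuit exists iff graph is connected and all vertices have even degree
  - Eulerian path exists iff graph is connected and has 0 or 2 odd-degree vertices

Graph has 4 odd-degree vertices (need 0 or 2).
Neither Eulerian path nor Eulerian circuit exists.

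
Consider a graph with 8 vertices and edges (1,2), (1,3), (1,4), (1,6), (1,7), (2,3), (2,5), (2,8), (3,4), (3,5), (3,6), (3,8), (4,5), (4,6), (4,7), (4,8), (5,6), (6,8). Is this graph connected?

Step 1: Build adjacency list from edges:
  1: 2, 3, 4, 6, 7
  2: 1, 3, 5, 8
  3: 1, 2, 4, 5, 6, 8
  4: 1, 3, 5, 6, 7, 8
  5: 2, 3, 4, 6
  6: 1, 3, 4, 5, 8
  7: 1, 4
  8: 2, 3, 4, 6

Step 2: Run BFS/DFS from vertex 1:
  Visited: {1, 2, 3, 4, 6, 7, 5, 8}
  Reached 8 of 8 vertices

Step 3: All 8 vertices reached from vertex 1, so the graph is connected.
Answer: Yes, the graph is connected.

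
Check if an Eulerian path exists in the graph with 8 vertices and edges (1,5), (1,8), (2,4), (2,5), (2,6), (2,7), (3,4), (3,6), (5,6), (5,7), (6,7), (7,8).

Step 1: Find the degree of each vertex:
  deg(1) = 2
  deg(2) = 4
  deg(3) = 2
  deg(4) = 2
  deg(5) = 4
  deg(6) = 4
  deg(7) = 4
  deg(8) = 2

Step 2: Count vertices with odd degree:
  All vertices have even degree (0 odd-degree vertices)

Step 3: Apply Euler's theorem:
  - Eulerian circuit exists iff graph is connected and all vertices have even degree
  - Eulerian path exists iff graph is connected and has 0 or 2 odd-degree vertices

Graph is connected with 0 odd-degree vertices.
Both Eulerian circuit and Eulerian path exist.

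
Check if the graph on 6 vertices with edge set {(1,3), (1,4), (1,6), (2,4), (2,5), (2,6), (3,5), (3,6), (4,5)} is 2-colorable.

Step 1: Attempt 2-coloring using BFS:
  Start at vertex 1, assign color 0
  Color vertex 3 with color 1 (neighbor of 1)
  Color vertex 4 with color 1 (neighbor of 1)
  Color vertex 6 with color 1 (neighbor of 1)
  Color vertex 5 with color 0 (neighbor of 3)

Step 2: Conflict found! Vertices 3 and 6 are adjacent but have the same color.
This means the graph contains an odd cycle.

The graph is NOT bipartite.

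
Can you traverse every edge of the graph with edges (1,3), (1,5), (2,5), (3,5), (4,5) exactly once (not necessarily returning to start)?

Step 1: Find the degree of each vertex:
  deg(1) = 2
  deg(2) = 1
  deg(3) = 2
  deg(4) = 1
  deg(5) = 4

Step 2: Count vertices with odd degree:
  Odd-degree vertices: 2, 4 (2 total)

Step 3: Apply Euler's theorem:
  - Eulerian circuit exists iff graph is connected and all vertices have even degree
  - Eulerian path exists iff graph is connected and has 0 or 2 odd-degree vertices

Graph is connected with exactly 2 odd-degree vertices (2, 4).
Eulerian path exists (starting and ending at the odd-degree vertices), but no Eulerian circuit.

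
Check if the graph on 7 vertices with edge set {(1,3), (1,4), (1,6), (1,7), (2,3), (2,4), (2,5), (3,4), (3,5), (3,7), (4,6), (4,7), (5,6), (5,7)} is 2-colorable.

Step 1: Attempt 2-coloring using BFS:
  Start at vertex 1, assign color 0
  Color vertex 3 with color 1 (neighbor of 1)
  Color vertex 4 with color 1 (neighbor of 1)
  Color vertex 6 with color 1 (neighbor of 1)
  Color vertex 7 with color 1 (neighbor of 1)
  Color vertex 2 with color 0 (neighbor of 3)

Step 2: Conflict found! Vertices 3 and 4 are adjacent but have the same color.
This means the graph contains an odd cycle.

The graph is NOT bipartite.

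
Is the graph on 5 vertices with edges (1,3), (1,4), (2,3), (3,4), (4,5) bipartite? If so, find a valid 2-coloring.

Step 1: Attempt 2-coloring using BFS:
  Start at vertex 1, assign color 0
  Color vertex 3 with color 1 (neighbor of 1)
  Color vertex 4 with color 1 (neighbor of 1)
  Color vertex 2 with color 0 (neighbor of 3)

Step 2: Conflict found! Vertices 3 and 4 are adjacent but have the same color.
This means the graph contains an odd cycle.

The graph is NOT bipartite.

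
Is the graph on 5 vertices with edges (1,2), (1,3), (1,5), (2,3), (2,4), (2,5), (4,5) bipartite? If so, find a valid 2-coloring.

Step 1: Attempt 2-coloring using BFS:
  Start at vertex 1, assign color 0
  Color vertex 2 with color 1 (neighbor of 1)
  Color vertex 3 with color 1 (neighbor of 1)
  Color vertex 5 with color 1 (neighbor of 1)

Step 2: Conflict found! Vertices 2 and 3 are adjacent but have the same color.
This means the graph contains an odd cycle.

The graph is NOT bipartite.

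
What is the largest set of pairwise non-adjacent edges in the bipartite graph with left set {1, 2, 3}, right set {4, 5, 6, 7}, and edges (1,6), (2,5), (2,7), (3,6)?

Step 1: List the neighbors of each left vertex:
  1: 6
  2: 5, 7
  3: 6

Step 2: Greedily match left vertices, then look for augmenting paths:
  Match 1 -- 6
  Match 2 -- 5
  No augmenting path remains.

Step 3: Verify this is maximum:
  Matching has size 2. The vertex set {2, 6} covers every edge and has size 2; any matching has at most one edge per cover vertex, so 2 is maximum (König's theorem).

Maximum matching: {(1,6), (2,5)}
Size: 2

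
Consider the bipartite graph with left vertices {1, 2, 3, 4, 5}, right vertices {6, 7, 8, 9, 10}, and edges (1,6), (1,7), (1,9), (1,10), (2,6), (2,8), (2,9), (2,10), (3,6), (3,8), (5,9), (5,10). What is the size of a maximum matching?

Step 1: List the neighbors of each left vertex:
  1: 6, 7, 9, 10
  2: 6, 8, 9, 10
  3: 6, 8
  4: (none)
  5: 9, 10

Step 2: Greedily match left vertices, then look for augmenting paths:
  Match 1 -- 7
  Match 2 -- 8
  Match 3 -- 6
  Match 5 -- 9
  No augmenting path remains.

Step 3: Verify this is maximum:
  Matching has size 4. The vertex set {1, 2, 3, 5} covers every edge and has size 4; any matching has at most one edge per cover vertex, so 4 is maximum (König's theorem).

Maximum matching: {(1,7), (2,8), (3,6), (5,9)}
Size: 4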